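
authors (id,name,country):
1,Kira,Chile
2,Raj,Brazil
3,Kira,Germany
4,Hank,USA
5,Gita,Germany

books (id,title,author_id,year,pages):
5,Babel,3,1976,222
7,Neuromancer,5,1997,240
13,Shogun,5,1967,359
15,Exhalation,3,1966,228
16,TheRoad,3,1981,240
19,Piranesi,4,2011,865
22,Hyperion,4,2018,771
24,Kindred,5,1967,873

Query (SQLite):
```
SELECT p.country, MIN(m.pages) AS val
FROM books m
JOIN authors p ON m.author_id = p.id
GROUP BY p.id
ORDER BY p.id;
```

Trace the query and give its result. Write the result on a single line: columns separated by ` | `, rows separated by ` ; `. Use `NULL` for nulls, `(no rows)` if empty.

Join each books row to its authors via author_id.
Group joined rows by authors.id; compute MIN(m.pages) per group.
  3: ids {5, 15, 16} → MIN(m.pages)=222
  4: ids {19, 22} → MIN(m.pages)=771
  5: ids {7, 13, 24} → MIN(m.pages)=240

Germany | 222 ; USA | 771 ; Germany | 240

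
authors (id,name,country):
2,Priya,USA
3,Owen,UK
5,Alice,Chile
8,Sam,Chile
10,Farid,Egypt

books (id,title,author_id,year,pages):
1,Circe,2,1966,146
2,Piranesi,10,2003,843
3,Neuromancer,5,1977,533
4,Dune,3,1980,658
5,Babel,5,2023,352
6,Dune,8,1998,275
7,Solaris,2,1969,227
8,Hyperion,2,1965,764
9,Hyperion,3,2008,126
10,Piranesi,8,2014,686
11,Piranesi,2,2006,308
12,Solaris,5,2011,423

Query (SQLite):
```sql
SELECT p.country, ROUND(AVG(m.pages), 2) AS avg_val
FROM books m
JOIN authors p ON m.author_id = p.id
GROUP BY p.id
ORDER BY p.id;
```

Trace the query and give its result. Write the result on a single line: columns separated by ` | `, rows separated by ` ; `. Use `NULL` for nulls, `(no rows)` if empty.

Join each books row to its authors via author_id.
Group joined rows by authors.id; compute ROUND(AVG(m.pages), 2) per group.
  2: ids {1, 7, 8, 11} → ROUND(AVG(m.pages), 2)=361.25
  3: ids {4, 9} → ROUND(AVG(m.pages), 2)=392
  5: ids {3, 5, 12} → ROUND(AVG(m.pages), 2)=436
  8: ids {6, 10} → ROUND(AVG(m.pages), 2)=480.5
  10: ids {2} → ROUND(AVG(m.pages), 2)=843

USA | 361.25 ; UK | 392 ; Chile | 436 ; Chile | 480.5 ; Egypt | 843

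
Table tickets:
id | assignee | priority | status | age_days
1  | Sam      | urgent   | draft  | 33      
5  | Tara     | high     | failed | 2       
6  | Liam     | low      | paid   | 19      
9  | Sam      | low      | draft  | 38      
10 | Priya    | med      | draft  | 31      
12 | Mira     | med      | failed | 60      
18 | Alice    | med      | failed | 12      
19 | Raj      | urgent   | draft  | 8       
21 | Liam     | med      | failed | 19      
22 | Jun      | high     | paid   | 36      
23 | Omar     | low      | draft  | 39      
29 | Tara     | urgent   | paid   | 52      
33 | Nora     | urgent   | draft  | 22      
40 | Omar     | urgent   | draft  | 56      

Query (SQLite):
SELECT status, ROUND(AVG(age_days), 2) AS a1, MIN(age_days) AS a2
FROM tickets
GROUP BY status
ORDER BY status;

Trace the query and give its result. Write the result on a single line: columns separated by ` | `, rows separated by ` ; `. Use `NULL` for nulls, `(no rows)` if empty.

Group tickets by status.
Per group compute: ROUND(AVG(age_days), 2), MIN(age_days).
  draft: ids {1, 9, 10, 19, 23, 33, 40} → ROUND(AVG(age_days), 2)=32.43, MIN(age_days)=8
  failed: ids {5, 12, 18, 21} → ROUND(AVG(age_days), 2)=23.25, MIN(age_days)=2
  paid: ids {6, 22, 29} → ROUND(AVG(age_days), 2)=35.67, MIN(age_days)=19

draft | 32.43 | 8 ; failed | 23.25 | 2 ; paid | 35.67 | 19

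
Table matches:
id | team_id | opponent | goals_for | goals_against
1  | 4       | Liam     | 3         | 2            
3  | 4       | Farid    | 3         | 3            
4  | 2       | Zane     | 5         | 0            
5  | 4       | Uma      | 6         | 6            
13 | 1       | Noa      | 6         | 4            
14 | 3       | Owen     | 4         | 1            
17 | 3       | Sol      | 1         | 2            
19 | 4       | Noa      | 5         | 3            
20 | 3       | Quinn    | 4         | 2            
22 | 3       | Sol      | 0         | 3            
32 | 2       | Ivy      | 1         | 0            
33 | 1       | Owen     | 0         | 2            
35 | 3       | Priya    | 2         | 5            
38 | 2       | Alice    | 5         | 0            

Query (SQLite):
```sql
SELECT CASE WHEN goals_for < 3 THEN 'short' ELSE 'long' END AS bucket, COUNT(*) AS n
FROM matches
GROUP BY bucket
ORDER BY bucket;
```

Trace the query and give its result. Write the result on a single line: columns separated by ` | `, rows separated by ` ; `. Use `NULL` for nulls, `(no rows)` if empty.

Bucket rows by goals_for < 3 → 'short' else 'long'; count each bucket.

long | 9 ; short | 5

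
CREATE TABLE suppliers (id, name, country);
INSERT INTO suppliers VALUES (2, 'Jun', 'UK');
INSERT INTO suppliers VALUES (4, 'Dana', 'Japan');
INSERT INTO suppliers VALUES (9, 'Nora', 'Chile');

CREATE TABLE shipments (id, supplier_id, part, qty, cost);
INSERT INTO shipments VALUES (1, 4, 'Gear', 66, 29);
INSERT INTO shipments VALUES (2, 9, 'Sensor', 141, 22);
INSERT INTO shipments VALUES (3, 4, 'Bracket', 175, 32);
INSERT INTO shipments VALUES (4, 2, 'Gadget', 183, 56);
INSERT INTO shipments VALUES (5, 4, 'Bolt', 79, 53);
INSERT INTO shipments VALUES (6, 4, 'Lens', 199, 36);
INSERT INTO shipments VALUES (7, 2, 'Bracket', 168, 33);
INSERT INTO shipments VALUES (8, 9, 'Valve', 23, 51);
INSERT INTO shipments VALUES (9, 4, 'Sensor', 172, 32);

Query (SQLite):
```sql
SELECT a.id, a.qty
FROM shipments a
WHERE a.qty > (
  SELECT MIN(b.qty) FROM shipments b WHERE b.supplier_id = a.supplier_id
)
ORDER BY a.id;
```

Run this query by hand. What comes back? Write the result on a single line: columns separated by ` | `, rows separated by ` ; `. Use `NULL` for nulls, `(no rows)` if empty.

2 | 141 ; 3 | 175 ; 4 | 183 ; 5 | 79 ; 6 | 199 ; 9 | 172

For each shipments row a, compute MIN(qty) over rows sharing a.supplier_id.
Keep row a if a.qty > that per-group MIN.
  supplier_id=2: MIN(qty) = 168
  supplier_id=4: MIN(qty) = 66
  supplier_id=9: MIN(qty) = 23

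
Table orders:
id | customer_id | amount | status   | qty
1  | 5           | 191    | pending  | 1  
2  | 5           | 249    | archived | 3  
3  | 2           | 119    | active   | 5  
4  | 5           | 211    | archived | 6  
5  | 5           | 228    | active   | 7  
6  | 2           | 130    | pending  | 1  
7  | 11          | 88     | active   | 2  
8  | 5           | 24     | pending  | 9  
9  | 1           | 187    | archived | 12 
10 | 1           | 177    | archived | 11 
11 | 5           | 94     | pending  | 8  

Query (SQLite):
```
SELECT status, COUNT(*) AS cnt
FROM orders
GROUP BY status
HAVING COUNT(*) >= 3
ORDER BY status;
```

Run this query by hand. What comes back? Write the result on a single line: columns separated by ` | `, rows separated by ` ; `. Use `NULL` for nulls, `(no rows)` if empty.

active | 3 ; archived | 4 ; pending | 4

Partition orders by status; compute COUNT(*) within each group.
HAVING: keep groups with count ≥ 3.
  active: ids {3, 5, 7} → COUNT(*)=3
  archived: ids {2, 4, 9, 10} → COUNT(*)=4
  pending: ids {1, 6, 8, 11} → COUNT(*)=4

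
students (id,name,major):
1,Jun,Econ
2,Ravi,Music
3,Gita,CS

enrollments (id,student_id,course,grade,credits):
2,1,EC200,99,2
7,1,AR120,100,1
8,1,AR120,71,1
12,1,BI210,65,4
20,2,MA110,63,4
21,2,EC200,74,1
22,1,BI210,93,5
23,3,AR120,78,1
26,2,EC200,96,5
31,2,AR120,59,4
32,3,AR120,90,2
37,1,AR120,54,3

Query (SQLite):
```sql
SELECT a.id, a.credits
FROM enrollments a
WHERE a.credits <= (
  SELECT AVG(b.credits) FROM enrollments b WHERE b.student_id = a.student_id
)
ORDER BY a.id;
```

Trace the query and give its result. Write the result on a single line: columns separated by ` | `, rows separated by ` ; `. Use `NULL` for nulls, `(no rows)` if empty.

2 | 2 ; 7 | 1 ; 8 | 1 ; 21 | 1 ; 23 | 1

For each enrollments row a, compute AVG(credits) over rows sharing a.student_id.
Keep row a if a.credits <= that per-group AVG.
  student_id=1: AVG(credits) = 2.666667
  student_id=2: AVG(credits) = 3.5
  student_id=3: AVG(credits) = 1.5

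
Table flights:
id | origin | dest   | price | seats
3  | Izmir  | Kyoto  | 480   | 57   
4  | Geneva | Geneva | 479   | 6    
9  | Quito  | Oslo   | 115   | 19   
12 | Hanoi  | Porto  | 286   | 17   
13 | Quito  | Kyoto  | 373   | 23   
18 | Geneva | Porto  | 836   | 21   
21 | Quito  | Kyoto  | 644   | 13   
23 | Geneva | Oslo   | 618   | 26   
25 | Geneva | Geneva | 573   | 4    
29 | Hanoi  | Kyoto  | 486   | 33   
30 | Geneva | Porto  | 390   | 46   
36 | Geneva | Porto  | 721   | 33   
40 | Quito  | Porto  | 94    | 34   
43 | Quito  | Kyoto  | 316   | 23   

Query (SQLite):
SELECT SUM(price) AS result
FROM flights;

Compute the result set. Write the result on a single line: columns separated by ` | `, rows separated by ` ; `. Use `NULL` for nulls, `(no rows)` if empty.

6411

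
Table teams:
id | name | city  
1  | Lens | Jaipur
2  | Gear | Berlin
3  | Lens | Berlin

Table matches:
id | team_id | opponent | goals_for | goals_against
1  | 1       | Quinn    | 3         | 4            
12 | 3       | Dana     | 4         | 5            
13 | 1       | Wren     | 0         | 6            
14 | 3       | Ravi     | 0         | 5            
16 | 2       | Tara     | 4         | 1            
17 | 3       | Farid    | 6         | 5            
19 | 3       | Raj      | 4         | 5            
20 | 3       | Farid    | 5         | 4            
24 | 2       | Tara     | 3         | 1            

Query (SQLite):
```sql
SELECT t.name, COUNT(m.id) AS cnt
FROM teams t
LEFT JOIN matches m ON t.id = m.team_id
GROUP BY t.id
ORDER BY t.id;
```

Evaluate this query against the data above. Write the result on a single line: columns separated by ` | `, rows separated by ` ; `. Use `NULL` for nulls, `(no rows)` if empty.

LEFT JOIN keeps every teams row; unmatched ones get NULL for matches columns.
Group by teams.id and compute COUNT(m.id). COUNT(col) of an all-NULL group is 0.
  1: ids {1, 13} → COUNT(m.id)=2
  2: ids {16, 24} → COUNT(m.id)=2
  3: ids {12, 14, 17, 19, 20} → COUNT(m.id)=5

Lens | 2 ; Gear | 2 ; Lens | 5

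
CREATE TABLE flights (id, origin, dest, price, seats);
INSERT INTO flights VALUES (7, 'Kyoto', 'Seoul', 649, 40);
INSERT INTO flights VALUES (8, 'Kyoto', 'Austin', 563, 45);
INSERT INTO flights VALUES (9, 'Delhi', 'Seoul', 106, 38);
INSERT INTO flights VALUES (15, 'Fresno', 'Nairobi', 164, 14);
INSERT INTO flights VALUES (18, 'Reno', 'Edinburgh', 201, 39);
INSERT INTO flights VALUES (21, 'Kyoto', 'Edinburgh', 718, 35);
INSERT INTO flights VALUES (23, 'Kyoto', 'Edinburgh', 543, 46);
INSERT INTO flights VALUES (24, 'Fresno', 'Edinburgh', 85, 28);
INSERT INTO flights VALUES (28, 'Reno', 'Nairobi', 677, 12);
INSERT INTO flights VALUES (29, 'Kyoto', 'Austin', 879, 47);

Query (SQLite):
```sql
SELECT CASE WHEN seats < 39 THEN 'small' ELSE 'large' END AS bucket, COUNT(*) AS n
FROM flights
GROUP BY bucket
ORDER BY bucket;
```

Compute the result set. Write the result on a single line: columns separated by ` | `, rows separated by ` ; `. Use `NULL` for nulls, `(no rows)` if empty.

large | 5 ; small | 5

Bucket rows by seats < 39 → 'small' else 'large'; count each bucket.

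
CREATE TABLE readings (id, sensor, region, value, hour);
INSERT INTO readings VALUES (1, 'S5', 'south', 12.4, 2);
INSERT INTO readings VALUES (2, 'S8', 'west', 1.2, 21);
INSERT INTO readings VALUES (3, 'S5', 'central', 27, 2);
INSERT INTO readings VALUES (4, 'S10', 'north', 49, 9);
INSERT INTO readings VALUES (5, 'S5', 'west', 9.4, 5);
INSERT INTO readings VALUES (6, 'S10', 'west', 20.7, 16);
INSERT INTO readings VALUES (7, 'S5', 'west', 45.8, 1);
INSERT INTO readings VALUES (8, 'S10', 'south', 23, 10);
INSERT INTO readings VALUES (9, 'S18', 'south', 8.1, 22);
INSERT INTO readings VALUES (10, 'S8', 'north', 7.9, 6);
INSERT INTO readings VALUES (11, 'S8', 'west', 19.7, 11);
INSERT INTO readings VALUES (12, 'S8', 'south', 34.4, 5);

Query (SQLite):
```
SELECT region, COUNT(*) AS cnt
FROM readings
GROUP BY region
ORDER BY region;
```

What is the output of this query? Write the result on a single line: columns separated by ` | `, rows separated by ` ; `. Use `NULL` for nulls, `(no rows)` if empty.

Partition readings by region; compute COUNT(*) within each group.
  central: ids {3} → COUNT(*)=1
  north: ids {4, 10} → COUNT(*)=2
  south: ids {1, 8, 9, 12} → COUNT(*)=4
  west: ids {2, 5, 6, 7, 11} → COUNT(*)=5

central | 1 ; north | 2 ; south | 4 ; west | 5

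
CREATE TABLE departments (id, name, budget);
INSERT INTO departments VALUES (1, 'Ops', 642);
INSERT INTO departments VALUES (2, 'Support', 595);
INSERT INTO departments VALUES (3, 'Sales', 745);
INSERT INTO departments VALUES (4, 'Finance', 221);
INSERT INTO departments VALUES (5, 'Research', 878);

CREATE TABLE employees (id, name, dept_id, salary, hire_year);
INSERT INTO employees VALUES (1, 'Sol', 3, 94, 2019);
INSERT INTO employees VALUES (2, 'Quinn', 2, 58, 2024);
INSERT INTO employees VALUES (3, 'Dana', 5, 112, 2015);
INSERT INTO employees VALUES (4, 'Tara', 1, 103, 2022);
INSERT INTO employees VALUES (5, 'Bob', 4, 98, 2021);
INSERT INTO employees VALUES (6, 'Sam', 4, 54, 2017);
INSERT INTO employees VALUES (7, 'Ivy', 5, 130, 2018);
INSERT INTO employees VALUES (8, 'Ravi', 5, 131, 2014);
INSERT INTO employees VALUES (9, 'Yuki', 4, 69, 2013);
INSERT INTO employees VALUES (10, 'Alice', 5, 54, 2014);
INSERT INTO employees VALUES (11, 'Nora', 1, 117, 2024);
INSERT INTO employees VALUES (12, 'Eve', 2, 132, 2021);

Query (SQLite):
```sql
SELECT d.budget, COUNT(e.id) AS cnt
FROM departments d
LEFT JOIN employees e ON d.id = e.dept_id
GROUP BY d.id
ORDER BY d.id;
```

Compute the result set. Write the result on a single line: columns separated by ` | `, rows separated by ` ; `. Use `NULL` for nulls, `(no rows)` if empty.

642 | 2 ; 595 | 2 ; 745 | 1 ; 221 | 3 ; 878 | 4

LEFT JOIN keeps every departments row; unmatched ones get NULL for employees columns.
Group by departments.id and compute COUNT(e.id). COUNT(col) of an all-NULL group is 0.
  1: ids {4, 11} → COUNT(e.id)=2
  2: ids {2, 12} → COUNT(e.id)=2
  3: ids {1} → COUNT(e.id)=1
  4: ids {5, 6, 9} → COUNT(e.id)=3
  5: ids {3, 7, 8, 10} → COUNT(e.id)=4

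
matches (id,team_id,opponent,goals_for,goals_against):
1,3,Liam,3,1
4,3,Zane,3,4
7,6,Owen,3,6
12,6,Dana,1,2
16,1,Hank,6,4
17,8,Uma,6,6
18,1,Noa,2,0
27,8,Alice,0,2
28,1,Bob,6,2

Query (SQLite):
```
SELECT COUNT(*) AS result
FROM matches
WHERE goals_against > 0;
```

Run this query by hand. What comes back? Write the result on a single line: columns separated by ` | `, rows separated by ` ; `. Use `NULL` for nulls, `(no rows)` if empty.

Rows where goals_against > 0 → goals_for values: [3, 3, 3, 1, 6, 6, 0, 6].
COUNT(*) counts rows → 8.

8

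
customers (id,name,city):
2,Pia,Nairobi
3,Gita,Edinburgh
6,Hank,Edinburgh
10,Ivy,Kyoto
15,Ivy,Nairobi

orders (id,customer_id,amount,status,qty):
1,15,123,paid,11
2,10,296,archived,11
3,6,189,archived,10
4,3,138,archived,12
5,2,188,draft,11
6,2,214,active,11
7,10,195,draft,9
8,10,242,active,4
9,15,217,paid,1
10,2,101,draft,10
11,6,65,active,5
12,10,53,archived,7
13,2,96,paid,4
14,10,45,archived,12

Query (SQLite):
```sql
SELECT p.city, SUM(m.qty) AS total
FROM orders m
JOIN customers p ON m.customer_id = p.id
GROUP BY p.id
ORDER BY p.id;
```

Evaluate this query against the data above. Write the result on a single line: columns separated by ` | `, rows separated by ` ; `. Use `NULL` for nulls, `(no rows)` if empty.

Nairobi | 36 ; Edinburgh | 12 ; Edinburgh | 15 ; Kyoto | 43 ; Nairobi | 12

Join each orders row to its customers via customer_id.
Group joined rows by customers.id; compute SUM(m.qty) per group.
  2: ids {5, 6, 10, 13} → SUM(m.qty)=36
  3: ids {4} → SUM(m.qty)=12
  6: ids {3, 11} → SUM(m.qty)=15
  10: ids {2, 7, 8, 12, 14} → SUM(m.qty)=43
  15: ids {1, 9} → SUM(m.qty)=12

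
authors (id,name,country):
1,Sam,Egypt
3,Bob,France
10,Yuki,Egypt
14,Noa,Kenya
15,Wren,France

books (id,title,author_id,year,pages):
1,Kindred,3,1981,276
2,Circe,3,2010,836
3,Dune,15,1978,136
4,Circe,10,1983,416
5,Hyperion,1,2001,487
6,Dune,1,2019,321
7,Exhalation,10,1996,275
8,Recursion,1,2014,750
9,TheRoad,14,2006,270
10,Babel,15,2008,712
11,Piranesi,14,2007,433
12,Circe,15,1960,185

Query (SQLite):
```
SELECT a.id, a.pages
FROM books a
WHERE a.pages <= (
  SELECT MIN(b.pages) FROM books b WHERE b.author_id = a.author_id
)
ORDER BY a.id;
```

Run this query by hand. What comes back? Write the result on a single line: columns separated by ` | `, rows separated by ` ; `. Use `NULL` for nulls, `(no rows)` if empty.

1 | 276 ; 3 | 136 ; 6 | 321 ; 7 | 275 ; 9 | 270

For each books row a, compute MIN(pages) over rows sharing a.author_id.
Keep row a if a.pages <= that per-group MIN.
  author_id=1: MIN(pages) = 321
  author_id=3: MIN(pages) = 276
  author_id=10: MIN(pages) = 275
  author_id=14: MIN(pages) = 270
  author_id=15: MIN(pages) = 136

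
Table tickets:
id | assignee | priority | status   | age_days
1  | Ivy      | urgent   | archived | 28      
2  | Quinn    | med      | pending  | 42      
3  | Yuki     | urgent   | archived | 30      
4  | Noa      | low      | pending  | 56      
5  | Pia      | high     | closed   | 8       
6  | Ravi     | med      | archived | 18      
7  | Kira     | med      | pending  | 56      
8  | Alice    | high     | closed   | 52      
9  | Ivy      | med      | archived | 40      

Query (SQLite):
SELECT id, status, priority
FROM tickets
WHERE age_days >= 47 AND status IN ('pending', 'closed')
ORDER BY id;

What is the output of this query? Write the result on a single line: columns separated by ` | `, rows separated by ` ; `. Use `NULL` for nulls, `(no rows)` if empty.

age_days >= 47: ids {4, 7, 8}
status IN ('pending', 'closed'): ids {2, 4, 5, 7, 8}
Combine with AND.

4 | pending | low ; 7 | pending | med ; 8 | closed | high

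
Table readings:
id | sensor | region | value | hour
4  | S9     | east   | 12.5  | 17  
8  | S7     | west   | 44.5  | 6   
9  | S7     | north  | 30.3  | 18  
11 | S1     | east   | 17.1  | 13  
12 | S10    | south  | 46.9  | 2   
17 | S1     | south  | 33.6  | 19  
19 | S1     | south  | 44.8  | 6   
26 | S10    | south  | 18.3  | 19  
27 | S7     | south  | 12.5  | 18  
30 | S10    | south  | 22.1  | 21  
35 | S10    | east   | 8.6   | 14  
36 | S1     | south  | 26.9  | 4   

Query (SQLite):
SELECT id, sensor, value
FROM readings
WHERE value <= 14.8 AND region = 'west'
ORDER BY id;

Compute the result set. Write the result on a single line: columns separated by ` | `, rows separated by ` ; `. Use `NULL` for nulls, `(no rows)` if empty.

(no rows)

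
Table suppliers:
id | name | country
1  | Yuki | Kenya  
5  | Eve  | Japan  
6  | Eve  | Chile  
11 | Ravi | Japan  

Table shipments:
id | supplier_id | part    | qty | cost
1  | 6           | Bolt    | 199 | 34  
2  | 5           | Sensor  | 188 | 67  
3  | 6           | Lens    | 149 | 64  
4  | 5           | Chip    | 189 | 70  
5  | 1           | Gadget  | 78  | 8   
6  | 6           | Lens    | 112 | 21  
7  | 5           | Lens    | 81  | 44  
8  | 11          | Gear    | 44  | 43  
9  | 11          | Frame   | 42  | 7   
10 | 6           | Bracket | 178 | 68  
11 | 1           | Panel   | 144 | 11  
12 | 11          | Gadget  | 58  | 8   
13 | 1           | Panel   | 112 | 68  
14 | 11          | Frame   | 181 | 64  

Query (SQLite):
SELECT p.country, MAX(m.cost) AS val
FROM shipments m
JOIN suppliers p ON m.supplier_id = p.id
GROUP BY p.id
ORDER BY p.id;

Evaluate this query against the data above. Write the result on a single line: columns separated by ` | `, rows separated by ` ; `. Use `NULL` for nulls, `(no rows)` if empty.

Join each shipments row to its suppliers via supplier_id.
Group joined rows by suppliers.id; compute MAX(m.cost) per group.
  1: ids {5, 11, 13} → MAX(m.cost)=68
  5: ids {2, 4, 7} → MAX(m.cost)=70
  6: ids {1, 3, 6, 10} → MAX(m.cost)=68
  11: ids {8, 9, 12, 14} → MAX(m.cost)=64

Kenya | 68 ; Japan | 70 ; Chile | 68 ; Japan | 64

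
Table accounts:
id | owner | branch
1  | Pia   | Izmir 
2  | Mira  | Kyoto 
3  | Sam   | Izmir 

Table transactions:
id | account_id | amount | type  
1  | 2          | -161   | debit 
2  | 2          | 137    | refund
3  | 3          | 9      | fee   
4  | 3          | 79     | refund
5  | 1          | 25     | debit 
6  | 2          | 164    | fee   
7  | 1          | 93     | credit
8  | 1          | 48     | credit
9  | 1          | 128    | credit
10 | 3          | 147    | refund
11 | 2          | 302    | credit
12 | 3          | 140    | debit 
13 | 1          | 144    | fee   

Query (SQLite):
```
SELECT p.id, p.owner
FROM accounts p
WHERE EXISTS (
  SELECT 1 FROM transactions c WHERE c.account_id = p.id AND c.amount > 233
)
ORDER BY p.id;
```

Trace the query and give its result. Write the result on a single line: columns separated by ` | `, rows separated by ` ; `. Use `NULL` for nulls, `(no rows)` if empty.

2 | Mira

For each accounts row, check whether any transactions with matching account_id has amount > 233.
Keep rows where that is true.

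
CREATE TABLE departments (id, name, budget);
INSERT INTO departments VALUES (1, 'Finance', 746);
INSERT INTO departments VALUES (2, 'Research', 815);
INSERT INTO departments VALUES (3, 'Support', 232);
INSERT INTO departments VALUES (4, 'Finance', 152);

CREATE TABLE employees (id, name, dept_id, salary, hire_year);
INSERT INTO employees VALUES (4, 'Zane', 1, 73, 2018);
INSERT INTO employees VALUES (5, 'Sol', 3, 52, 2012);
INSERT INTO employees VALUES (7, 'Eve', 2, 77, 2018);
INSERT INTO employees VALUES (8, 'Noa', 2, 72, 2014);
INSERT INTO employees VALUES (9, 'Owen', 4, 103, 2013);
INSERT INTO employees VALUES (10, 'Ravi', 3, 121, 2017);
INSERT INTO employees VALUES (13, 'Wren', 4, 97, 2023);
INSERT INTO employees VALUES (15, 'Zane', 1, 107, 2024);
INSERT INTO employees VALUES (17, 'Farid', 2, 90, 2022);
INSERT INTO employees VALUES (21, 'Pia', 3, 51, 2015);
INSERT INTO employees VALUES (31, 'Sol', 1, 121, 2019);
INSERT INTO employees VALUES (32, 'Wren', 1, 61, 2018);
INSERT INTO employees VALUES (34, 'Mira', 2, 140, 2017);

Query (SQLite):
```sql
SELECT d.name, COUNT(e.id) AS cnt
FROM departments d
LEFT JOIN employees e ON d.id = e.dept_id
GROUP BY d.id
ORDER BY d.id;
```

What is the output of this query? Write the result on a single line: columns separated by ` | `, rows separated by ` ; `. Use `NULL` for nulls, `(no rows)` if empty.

Finance | 4 ; Research | 4 ; Support | 3 ; Finance | 2

LEFT JOIN keeps every departments row; unmatched ones get NULL for employees columns.
Group by departments.id and compute COUNT(e.id). COUNT(col) of an all-NULL group is 0.
  1: ids {4, 15, 31, 32} → COUNT(e.id)=4
  2: ids {7, 8, 17, 34} → COUNT(e.id)=4
  3: ids {5, 10, 21} → COUNT(e.id)=3
  4: ids {9, 13} → COUNT(e.id)=2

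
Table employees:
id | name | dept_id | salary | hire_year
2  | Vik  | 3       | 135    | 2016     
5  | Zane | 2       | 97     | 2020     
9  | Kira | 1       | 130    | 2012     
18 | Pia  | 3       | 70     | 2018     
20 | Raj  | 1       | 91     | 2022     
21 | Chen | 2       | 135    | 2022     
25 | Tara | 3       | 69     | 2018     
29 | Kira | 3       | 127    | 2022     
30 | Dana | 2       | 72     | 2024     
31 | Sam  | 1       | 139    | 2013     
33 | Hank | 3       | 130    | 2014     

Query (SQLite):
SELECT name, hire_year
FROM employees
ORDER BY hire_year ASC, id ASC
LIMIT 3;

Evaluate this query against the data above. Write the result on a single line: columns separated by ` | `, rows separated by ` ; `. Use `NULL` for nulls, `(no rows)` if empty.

Kira | 2012 ; Sam | 2013 ; Hank | 2014

Sort by hire_year asc, tiebreak id asc: (2012, id=9), (2013, id=31), (2014, id=33), (2016, id=2), (2018, id=18), (2018, id=25) …. Take first 3.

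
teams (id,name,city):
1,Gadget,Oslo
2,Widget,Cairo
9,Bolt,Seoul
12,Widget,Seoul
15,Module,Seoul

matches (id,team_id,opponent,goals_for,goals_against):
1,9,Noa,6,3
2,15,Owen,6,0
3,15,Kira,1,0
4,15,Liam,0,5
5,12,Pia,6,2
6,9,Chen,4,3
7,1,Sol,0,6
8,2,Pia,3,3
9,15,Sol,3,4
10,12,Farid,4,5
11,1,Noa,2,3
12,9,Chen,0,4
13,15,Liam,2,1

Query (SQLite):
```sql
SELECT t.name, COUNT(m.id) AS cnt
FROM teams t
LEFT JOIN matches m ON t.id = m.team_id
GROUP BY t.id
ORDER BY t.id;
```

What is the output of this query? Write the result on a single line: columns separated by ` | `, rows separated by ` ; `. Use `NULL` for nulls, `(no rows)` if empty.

Gadget | 2 ; Widget | 1 ; Bolt | 3 ; Widget | 2 ; Module | 5

LEFT JOIN keeps every teams row; unmatched ones get NULL for matches columns.
Group by teams.id and compute COUNT(m.id). COUNT(col) of an all-NULL group is 0.
  1: ids {7, 11} → COUNT(m.id)=2
  2: ids {8} → COUNT(m.id)=1
  9: ids {1, 6, 12} → COUNT(m.id)=3
  12: ids {5, 10} → COUNT(m.id)=2
  15: ids {2, 3, 4, 9, 13} → COUNT(m.id)=5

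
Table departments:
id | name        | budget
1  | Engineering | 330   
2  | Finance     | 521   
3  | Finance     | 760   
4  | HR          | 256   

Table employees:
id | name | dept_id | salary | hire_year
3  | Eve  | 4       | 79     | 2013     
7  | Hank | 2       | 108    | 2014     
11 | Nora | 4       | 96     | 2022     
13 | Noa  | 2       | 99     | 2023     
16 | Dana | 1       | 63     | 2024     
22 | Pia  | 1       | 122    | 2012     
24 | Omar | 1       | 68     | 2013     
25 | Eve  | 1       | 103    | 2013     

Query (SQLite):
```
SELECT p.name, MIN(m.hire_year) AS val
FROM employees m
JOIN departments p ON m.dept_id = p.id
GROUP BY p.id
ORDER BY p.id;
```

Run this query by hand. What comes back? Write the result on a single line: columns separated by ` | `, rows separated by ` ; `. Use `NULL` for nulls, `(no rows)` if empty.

Engineering | 2012 ; Finance | 2014 ; HR | 2013

Join each employees row to its departments via dept_id.
Group joined rows by departments.id; compute MIN(m.hire_year) per group.
  1: ids {16, 22, 24, 25} → MIN(m.hire_year)=2012
  2: ids {7, 13} → MIN(m.hire_year)=2014
  4: ids {3, 11} → MIN(m.hire_year)=2013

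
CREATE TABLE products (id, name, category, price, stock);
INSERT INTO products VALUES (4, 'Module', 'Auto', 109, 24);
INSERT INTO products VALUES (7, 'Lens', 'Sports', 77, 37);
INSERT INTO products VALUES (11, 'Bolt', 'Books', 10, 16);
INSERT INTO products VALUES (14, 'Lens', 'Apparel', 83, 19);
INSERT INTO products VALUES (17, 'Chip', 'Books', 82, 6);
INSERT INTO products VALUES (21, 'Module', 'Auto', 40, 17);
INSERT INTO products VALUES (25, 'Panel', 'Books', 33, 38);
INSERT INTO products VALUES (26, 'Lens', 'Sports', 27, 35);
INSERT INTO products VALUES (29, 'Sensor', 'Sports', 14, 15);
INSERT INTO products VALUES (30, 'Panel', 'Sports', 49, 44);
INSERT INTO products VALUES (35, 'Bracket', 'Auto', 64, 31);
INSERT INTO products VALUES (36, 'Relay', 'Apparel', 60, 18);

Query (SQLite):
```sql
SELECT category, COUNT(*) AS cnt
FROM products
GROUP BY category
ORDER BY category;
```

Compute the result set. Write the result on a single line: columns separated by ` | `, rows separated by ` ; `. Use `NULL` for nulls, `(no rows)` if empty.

Apparel | 2 ; Auto | 3 ; Books | 3 ; Sports | 4

Partition products by category; compute COUNT(*) within each group.
  Apparel: ids {14, 36} → COUNT(*)=2
  Auto: ids {4, 21, 35} → COUNT(*)=3
  Books: ids {11, 17, 25} → COUNT(*)=3
  Sports: ids {7, 26, 29, 30} → COUNT(*)=4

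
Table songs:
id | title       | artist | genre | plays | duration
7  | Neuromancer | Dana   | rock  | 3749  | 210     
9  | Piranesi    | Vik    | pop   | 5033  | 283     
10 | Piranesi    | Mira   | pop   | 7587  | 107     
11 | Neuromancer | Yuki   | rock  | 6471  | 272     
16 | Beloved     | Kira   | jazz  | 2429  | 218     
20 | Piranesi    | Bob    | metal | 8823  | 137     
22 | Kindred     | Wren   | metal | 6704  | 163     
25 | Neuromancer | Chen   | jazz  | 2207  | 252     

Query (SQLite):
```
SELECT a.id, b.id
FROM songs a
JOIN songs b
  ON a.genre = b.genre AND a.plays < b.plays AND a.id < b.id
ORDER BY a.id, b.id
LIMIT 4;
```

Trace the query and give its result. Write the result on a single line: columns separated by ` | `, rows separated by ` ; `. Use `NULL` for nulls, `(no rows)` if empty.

Pairs (a,b) with same genre, a.plays < b.plays, a.id < b.id.
genre groups: jazz:{16,25} metal:{20,22} pop:{9,10} rock:{7,11}
Ordered by (a.id, b.id); first 4.

7 | 11 ; 9 | 10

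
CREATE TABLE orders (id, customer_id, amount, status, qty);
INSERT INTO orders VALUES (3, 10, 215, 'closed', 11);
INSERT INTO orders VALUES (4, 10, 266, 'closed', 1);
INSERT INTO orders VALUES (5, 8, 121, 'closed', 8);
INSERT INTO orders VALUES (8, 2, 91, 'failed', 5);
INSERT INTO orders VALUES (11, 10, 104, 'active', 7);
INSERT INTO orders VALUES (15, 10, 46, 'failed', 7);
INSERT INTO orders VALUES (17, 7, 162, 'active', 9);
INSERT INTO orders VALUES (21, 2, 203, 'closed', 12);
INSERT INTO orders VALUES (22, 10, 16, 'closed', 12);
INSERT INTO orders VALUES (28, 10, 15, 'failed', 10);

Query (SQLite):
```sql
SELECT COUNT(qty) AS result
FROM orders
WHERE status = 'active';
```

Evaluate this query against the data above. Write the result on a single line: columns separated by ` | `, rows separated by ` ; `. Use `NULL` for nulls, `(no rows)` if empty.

Rows where status='active' → qty values: [7, 9].
COUNT(qty) counts non-NULL values → 2.

2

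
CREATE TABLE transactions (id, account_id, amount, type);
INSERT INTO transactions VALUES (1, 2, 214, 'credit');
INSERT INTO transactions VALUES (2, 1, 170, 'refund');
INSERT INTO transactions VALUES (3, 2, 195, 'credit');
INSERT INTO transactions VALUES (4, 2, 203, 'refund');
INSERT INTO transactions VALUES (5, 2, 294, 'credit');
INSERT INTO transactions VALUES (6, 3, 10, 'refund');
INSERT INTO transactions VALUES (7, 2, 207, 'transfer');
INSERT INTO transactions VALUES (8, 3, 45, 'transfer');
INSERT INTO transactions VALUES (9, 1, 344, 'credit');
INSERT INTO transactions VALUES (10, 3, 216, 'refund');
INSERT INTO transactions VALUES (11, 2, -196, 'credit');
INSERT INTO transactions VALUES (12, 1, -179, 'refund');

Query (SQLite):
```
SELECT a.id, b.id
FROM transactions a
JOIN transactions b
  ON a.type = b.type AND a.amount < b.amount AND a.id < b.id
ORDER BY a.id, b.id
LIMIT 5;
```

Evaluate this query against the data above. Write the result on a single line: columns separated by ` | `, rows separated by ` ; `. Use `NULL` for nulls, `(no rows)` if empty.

Pairs (a,b) with same type, a.amount < b.amount, a.id < b.id.
type groups: credit:{1,3,5,9,11} refund:{2,4,6,10,12} transfer:{7,8}
Ordered by (a.id, b.id); first 5.

1 | 5 ; 1 | 9 ; 2 | 4 ; 2 | 10 ; 3 | 5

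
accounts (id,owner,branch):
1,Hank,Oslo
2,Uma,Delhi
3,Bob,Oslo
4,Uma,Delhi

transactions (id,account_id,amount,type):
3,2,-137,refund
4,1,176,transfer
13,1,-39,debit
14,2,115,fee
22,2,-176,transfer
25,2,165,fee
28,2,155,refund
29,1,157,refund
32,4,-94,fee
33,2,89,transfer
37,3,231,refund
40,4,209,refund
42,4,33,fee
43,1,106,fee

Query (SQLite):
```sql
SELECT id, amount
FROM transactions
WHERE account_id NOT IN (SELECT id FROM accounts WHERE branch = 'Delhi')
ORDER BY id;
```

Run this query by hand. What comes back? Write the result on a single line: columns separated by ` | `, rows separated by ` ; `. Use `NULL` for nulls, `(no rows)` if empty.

4 | 176 ; 13 | -39 ; 29 | 157 ; 37 | 231 ; 43 | 106

Inner query: accounts.id where branch = 'Delhi'.
Outer: keep transactions rows whose account_id is not in that set.
Inner query → {2, 4}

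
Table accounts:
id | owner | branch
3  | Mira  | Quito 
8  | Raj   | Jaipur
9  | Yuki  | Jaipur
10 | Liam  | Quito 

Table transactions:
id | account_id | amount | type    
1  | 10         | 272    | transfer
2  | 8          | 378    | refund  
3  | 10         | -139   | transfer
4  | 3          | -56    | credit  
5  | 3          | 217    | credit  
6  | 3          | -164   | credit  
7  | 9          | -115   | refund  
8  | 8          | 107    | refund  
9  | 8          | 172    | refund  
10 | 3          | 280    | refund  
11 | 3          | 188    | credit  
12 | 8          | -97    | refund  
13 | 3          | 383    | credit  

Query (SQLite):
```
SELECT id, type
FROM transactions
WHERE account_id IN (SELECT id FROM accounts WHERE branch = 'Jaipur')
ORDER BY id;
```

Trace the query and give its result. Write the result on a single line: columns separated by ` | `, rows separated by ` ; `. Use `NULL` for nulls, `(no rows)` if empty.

Inner query: accounts.id where branch = 'Jaipur'.
Outer: keep transactions rows whose account_id is in that set.
Inner query → {8, 9}

2 | refund ; 7 | refund ; 8 | refund ; 9 | refund ; 12 | refund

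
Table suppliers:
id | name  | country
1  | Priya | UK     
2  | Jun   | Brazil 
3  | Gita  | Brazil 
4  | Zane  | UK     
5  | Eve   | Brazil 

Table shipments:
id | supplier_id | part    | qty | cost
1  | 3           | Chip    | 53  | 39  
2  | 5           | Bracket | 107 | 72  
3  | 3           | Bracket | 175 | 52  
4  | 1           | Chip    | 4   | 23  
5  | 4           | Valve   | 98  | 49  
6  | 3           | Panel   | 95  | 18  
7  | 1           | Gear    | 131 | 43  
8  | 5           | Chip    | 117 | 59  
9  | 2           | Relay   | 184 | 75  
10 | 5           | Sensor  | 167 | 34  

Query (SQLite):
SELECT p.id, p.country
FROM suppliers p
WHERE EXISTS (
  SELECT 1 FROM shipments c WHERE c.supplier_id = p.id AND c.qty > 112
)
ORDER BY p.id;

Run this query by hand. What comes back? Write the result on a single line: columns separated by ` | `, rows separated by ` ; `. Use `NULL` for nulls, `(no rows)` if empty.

1 | UK ; 2 | Brazil ; 3 | Brazil ; 5 | Brazil

For each suppliers row, check whether any shipments with matching supplier_id has qty > 112.
Keep rows where that is true.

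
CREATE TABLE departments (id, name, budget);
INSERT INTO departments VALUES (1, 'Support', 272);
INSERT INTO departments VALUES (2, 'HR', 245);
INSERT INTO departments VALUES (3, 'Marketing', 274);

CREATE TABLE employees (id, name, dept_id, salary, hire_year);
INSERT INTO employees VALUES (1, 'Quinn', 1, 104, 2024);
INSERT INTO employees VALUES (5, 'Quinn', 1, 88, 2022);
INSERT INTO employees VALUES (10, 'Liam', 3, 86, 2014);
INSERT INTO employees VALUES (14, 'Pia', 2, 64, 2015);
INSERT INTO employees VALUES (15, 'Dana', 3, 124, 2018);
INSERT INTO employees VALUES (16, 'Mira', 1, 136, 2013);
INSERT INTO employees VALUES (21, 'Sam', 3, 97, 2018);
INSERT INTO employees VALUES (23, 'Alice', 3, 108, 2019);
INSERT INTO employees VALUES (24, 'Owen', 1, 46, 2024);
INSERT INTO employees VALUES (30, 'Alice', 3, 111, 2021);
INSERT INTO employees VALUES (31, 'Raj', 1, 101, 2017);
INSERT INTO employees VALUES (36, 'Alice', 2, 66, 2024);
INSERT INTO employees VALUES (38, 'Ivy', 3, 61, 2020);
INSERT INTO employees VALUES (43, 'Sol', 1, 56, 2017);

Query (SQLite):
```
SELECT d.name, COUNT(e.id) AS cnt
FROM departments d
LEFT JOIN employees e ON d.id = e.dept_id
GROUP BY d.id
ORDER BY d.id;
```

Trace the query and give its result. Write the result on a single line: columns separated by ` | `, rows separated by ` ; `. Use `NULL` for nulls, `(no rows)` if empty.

Support | 6 ; HR | 2 ; Marketing | 6

LEFT JOIN keeps every departments row; unmatched ones get NULL for employees columns.
Group by departments.id and compute COUNT(e.id). COUNT(col) of an all-NULL group is 0.
  1: ids {1, 5, 16, 24, 31, 43} → COUNT(e.id)=6
  2: ids {14, 36} → COUNT(e.id)=2
  3: ids {10, 15, 21, 23, 30, 38} → COUNT(e.id)=6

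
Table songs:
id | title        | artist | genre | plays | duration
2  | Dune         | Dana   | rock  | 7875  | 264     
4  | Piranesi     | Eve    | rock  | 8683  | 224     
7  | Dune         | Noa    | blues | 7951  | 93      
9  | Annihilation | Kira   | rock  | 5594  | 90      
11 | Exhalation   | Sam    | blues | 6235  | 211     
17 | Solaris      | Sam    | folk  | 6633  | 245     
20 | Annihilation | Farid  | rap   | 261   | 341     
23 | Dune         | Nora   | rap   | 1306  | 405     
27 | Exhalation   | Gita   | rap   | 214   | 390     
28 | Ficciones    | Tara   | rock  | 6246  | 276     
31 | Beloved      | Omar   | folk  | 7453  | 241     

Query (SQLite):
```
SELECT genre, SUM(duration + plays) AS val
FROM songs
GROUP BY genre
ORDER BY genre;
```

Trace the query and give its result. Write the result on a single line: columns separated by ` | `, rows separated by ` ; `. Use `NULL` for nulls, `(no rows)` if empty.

For each row compute duration + plays.
Group by genre; take SUM of the expression per group.
  blues: ids {7, 11} → SUM(duration + plays)=14490
  folk: ids {17, 31} → SUM(duration + plays)=14572
  rap: ids {20, 23, 27} → SUM(duration + plays)=2917
  rock: ids {2, 4, 9, 28} → SUM(duration + plays)=29252

blues | 14490 ; folk | 14572 ; rap | 2917 ; rock | 29252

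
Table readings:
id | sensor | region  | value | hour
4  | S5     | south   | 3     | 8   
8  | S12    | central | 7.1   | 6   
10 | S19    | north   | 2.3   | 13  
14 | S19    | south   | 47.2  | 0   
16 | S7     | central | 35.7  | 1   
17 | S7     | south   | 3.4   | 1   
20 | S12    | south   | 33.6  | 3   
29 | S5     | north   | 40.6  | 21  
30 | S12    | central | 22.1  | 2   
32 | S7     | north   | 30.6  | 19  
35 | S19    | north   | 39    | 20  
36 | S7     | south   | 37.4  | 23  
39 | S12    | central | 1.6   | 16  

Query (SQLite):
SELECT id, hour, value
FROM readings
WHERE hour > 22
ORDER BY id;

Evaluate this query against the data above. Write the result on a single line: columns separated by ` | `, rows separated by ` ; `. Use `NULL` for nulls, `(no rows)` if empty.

36 | 23 | 37.4

hour > 22: ids {36}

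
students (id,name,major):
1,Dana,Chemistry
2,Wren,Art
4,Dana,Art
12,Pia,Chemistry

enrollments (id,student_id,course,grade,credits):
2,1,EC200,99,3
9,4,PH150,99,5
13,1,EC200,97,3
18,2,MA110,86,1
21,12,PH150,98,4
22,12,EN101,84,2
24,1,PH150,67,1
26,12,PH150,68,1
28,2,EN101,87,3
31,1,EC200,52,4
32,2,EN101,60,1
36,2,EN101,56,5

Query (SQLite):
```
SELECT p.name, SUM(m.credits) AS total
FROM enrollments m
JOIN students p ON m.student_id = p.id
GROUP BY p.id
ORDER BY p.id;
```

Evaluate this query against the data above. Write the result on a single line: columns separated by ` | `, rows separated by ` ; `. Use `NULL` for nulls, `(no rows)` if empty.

Dana | 11 ; Wren | 10 ; Dana | 5 ; Pia | 7

Join each enrollments row to its students via student_id.
Group joined rows by students.id; compute SUM(m.credits) per group.
  1: ids {2, 13, 24, 31} → SUM(m.credits)=11
  2: ids {18, 28, 32, 36} → SUM(m.credits)=10
  4: ids {9} → SUM(m.credits)=5
  12: ids {21, 22, 26} → SUM(m.credits)=7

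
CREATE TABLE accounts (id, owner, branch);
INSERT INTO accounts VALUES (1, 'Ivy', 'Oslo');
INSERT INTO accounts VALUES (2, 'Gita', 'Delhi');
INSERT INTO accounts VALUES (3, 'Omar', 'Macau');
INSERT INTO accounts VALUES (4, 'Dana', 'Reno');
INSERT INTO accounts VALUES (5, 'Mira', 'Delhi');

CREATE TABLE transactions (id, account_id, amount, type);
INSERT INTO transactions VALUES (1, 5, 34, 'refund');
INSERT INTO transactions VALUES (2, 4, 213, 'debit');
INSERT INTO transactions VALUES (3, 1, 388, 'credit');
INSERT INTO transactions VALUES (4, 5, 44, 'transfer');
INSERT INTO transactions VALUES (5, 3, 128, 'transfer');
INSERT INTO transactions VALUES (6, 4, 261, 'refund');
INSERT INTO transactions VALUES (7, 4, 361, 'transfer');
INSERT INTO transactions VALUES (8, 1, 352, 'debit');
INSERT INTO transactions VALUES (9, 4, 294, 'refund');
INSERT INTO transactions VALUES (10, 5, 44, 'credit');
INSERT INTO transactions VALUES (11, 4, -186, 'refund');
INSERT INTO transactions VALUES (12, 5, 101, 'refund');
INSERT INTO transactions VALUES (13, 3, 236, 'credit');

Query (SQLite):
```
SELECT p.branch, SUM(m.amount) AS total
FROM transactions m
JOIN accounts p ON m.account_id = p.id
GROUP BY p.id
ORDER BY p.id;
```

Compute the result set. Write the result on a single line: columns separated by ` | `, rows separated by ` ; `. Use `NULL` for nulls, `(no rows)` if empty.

Join each transactions row to its accounts via account_id.
Group joined rows by accounts.id; compute SUM(m.amount) per group.
  1: ids {3, 8} → SUM(m.amount)=740
  3: ids {5, 13} → SUM(m.amount)=364
  4: ids {2, 6, 7, 9, 11} → SUM(m.amount)=943
  5: ids {1, 4, 10, 12} → SUM(m.amount)=223

Oslo | 740 ; Macau | 364 ; Reno | 943 ; Delhi | 223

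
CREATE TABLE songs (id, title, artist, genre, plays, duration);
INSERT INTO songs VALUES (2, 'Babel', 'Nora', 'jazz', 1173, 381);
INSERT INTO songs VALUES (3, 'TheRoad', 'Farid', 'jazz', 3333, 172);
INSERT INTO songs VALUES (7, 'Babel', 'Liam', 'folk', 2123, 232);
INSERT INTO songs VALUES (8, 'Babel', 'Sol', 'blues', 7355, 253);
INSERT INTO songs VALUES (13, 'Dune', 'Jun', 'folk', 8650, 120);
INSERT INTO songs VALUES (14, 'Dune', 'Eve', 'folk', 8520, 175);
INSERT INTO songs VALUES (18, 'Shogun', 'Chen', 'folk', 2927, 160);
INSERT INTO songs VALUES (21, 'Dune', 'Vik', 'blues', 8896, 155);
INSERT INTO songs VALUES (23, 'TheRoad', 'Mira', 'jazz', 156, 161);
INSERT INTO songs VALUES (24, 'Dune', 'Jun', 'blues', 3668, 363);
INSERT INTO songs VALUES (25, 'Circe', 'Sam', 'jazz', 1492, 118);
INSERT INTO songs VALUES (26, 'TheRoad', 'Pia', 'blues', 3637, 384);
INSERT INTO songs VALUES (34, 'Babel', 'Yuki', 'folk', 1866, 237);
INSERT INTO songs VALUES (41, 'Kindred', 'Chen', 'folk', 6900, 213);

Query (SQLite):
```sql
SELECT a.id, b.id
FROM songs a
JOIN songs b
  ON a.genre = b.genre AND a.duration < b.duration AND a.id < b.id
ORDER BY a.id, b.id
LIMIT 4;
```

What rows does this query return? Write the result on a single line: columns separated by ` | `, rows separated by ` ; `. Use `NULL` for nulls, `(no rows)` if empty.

Pairs (a,b) with same genre, a.duration < b.duration, a.id < b.id.
genre groups: blues:{8,21,24,26} folk:{7,13,14,18,34,41} jazz:{2,3,23,25}
Ordered by (a.id, b.id); first 4.

7 | 34 ; 8 | 24 ; 8 | 26 ; 13 | 14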